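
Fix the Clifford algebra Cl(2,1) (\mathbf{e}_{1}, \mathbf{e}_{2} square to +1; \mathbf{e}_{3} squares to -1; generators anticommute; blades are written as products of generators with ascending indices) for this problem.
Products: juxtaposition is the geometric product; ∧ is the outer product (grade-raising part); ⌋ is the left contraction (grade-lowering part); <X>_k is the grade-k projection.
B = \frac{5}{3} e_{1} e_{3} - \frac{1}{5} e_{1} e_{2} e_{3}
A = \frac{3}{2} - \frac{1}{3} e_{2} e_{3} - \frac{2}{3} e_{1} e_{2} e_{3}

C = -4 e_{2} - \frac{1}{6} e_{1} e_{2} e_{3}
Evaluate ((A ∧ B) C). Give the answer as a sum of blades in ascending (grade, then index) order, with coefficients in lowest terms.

step 1: \frac{5}{2} e_{1} e_{3} - \frac{3}{10} e_{1} e_{2} e_{3}
step 2: \frac{1}{20} + \frac{5}{12} e_{2} - \frac{6}{5} e_{1} e_{3} + 10 e_{1} e_{2} e_{3}
Answer: \frac{1}{20} + \frac{5}{12} e_{2} - \frac{6}{5} e_{1} e_{3} + 10 e_{1} e_{2} e_{3}


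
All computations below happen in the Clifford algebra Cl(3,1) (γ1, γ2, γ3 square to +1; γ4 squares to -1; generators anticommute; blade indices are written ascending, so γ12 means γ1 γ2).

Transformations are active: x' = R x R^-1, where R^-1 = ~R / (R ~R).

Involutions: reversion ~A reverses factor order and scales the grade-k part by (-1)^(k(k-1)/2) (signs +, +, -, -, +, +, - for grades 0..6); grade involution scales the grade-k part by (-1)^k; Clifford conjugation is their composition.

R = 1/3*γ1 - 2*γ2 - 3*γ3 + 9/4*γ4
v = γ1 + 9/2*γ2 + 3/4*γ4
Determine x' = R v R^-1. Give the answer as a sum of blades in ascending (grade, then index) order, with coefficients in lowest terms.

~R = 1/3*γ1 - 2*γ2 - 3*γ3 + 9/4*γ4, and R ~R = 1159/144, so R^-1 = ~R / (1159/144).
R v = -497/48 + 7/2*γ12 + 3*γ13 - 2*γ14 + 27/2*γ23 - 93/8*γ24 - 9/4*γ34
Answer: -2153/1159*γ1 + 1497/2318*γ2 + 8946/1159*γ3 - 30315/4636*γ4


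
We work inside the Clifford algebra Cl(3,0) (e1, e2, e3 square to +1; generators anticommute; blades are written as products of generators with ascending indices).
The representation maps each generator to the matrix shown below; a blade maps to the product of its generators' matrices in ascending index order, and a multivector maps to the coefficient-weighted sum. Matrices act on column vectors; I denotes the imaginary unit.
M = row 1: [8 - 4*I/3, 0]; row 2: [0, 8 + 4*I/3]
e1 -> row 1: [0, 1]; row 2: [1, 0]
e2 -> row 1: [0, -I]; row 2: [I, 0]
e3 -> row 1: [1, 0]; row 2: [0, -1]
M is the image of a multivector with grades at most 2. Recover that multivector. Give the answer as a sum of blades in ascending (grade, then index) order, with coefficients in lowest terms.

Method: 1, rho(e1), rho(e2), rho(e3) form a trace-orthogonal basis of the 2x2 complex matrices (tr(X Y) = 2 if X = Y, else 0), so M = m0*1 + m1*rho(e1) + m2*rho(e2) + m3*rho(e3) with m0 = tr(M)/2 = 8, m1 = tr(M rho(e1))/2 = 0, m2 = tr(M rho(e2))/2 = 0, m3 = tr(M rho(e3))/2 = -4*I/3.
Multiplying table entries, the bivector images are rho(e1 e2) = I*rho(e3), rho(e1 e3) = -I*rho(e2), rho(e2 e3) = I*rho(e1); with real blade coefficients the real parts of m0..m3 are the coefficients of 1, e1, e2, e3 and the imaginary parts give the bivectors (e2 e3: Im m1, e1 e3: -Im m2, e1 e2: Im m3).
Answer: 8 - 4/3*e1 e2


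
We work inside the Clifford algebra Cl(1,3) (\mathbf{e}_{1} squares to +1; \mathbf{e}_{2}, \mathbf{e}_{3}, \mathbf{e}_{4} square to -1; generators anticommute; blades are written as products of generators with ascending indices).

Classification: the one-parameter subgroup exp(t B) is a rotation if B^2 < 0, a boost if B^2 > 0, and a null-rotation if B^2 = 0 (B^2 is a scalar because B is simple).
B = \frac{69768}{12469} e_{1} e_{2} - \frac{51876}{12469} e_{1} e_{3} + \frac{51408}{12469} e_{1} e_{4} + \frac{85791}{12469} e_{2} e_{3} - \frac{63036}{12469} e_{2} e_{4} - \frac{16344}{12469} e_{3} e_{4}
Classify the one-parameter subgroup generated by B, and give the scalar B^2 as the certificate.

B^2 term by term: the squares give (\frac{69768}{12469})^2*(e_{1} e_{2})^2 + (-\frac{51876}{12469})^2*(e_{1} e_{3})^2 + (\frac{51408}{12469})^2*(e_{1} e_{4})^2 + (\frac{85791}{12469})^2*(e_{2} e_{3})^2 + (-\frac{63036}{12469})^2*(e_{2} e_{4})^2 + (-\frac{16344}{12469})^2*(e_{3} e_{4})^2 = \frac{4867573824}{155475961}*(+1) + \frac{2691119376}{155475961}*(+1) + \frac{2642782464}{155475961}*(+1) + \frac{7360095681}{155475961}*(-1) + \frac{3973537296}{155475961}*(-1) + \frac{267126336}{155475961}*(-1) = -9 (each basis 2-blade squares to minus the product of its generators' squares); cross terms between blades sharing an index anticommute and cancel; the commuting (index-disjoint) pairs give grade-4 terms 2*c*c'*(blade product), which cancel blade by blade — e_{1} e_{2} e_{3} e_{4}: -\frac{2280576384}{155475961} - \frac{6540111072}{155475961} + \frac{8820687456}{155475961} = 0 — confirming B is simple. So B^2 = -9.
Answer: rotation, certificate B^2 = -9. Check the certificate: B^2 = -9, and that sign is decisive whatever form B takes.


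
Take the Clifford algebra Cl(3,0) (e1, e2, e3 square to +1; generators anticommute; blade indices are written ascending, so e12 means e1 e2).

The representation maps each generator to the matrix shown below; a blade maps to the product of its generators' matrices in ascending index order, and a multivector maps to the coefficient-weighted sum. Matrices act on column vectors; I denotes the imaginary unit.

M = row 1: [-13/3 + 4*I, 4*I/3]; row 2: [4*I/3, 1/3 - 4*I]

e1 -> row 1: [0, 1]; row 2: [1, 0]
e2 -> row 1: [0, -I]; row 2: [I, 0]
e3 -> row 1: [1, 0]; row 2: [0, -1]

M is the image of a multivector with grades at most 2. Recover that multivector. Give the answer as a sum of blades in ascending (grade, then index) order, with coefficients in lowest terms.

Method: 1, rho(e1), rho(e2), rho(e3) form a trace-orthogonal basis of the 2x2 complex matrices (tr(X Y) = 2 if X = Y, else 0), so M = m0*1 + m1*rho(e1) + m2*rho(e2) + m3*rho(e3) with m0 = tr(M)/2 = -2, m1 = tr(M rho(e1))/2 = 4*I/3, m2 = tr(M rho(e2))/2 = 0, m3 = tr(M rho(e3))/2 = -7/3 + 4*I.
Multiplying table entries, the bivector images are rho(e12) = I*rho(e3), rho(e13) = -I*rho(e2), rho(e23) = I*rho(e1); with real blade coefficients the real parts of m0..m3 are the coefficients of 1, e1, e2, e3 and the imaginary parts give the bivectors (e23: Im m1, e13: -Im m2, e12: Im m3).
Answer: -2 - 7/3*e3 + 4*e12 + 4/3*e23


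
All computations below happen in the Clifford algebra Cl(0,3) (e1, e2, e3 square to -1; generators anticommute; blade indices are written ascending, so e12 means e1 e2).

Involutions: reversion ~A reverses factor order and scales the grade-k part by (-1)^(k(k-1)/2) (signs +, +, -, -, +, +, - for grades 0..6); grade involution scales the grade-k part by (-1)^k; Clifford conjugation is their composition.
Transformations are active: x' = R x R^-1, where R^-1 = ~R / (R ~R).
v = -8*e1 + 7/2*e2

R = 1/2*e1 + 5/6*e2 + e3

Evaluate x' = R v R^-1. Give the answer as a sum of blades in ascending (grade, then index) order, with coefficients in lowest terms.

~R = 1/2*e1 + 5/6*e2 + e3, and R ~R = -35/18, so R^-1 = ~R / (-35/18).
R v = 13/12 + 101/12*e12 + 8*e13 - 7/2*e23
Answer: 521/70*e1 - 31/7*e2 - 39/35*e3


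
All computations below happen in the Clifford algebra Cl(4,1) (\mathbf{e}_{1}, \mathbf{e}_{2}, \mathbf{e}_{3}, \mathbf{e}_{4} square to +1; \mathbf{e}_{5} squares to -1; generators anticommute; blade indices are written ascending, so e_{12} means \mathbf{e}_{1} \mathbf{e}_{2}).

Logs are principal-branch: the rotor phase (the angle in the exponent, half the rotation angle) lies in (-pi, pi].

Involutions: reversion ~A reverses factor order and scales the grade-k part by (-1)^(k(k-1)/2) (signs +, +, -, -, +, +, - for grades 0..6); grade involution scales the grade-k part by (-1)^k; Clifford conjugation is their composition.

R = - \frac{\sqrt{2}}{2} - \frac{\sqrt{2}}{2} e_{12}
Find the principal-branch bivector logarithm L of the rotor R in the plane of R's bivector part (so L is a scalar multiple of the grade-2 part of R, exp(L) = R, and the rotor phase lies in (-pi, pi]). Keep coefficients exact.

The scalar part of R is - \frac{\sqrt{2}}{2}, which fixes the principal-branch rotor phase; the unit plane is then the bivector part divided by the sine of that phase, and L is that plane scaled by the phase.
Concretely: cos(phase) = - \frac{\sqrt{2}}{2} gives phase = ±\frac{3 \pi}{4}, and since phase/sin(phase) is even the sign is immaterial: L = (phase/sin(phase)) * <R>_2 = (\frac{3 \sqrt{2} \pi}{4}) * <R>_2.
Answer: - \frac{3 \pi}{4} e_{12}


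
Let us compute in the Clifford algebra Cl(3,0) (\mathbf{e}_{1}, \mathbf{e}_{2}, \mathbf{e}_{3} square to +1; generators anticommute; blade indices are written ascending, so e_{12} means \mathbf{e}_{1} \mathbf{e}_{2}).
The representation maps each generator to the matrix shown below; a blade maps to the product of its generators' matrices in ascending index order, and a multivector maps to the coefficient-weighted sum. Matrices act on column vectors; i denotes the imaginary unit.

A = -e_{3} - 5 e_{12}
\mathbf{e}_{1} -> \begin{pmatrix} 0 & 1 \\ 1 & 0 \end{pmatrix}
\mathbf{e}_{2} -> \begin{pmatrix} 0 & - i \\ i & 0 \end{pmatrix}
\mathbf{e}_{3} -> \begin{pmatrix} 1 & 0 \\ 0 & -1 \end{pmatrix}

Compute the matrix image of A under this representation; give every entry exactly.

Bivector images (products of the table entries): rho(e_{12}) = rho(\mathbf{e}_{1})rho(\mathbf{e}_{2}) = \begin{pmatrix} i & 0 \\ 0 & - i \end{pmatrix}.
M = (-1)*rho(e_{3}) + (-5)*rho(e_{12}), summed entrywise:
Answer: \begin{pmatrix} -1 - 5 i & 0 \\ 0 & 1 + 5 i \end{pmatrix}


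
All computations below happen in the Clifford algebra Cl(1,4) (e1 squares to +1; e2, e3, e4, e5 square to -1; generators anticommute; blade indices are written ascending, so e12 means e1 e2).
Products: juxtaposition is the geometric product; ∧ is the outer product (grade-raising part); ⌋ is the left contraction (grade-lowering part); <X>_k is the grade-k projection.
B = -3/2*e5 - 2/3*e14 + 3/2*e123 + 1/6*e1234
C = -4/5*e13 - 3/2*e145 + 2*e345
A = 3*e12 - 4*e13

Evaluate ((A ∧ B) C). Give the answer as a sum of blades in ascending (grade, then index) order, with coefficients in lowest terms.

step 1: -9/2*e125 + 6*e135
step 2: -24/5*e5 + 12*e14 + 27/4*e24 - 9*e34 - 18/5*e235 + 9*e1234
Answer: -24/5*e5 + 12*e14 + 27/4*e24 - 9*e34 - 18/5*e235 + 9*e1234


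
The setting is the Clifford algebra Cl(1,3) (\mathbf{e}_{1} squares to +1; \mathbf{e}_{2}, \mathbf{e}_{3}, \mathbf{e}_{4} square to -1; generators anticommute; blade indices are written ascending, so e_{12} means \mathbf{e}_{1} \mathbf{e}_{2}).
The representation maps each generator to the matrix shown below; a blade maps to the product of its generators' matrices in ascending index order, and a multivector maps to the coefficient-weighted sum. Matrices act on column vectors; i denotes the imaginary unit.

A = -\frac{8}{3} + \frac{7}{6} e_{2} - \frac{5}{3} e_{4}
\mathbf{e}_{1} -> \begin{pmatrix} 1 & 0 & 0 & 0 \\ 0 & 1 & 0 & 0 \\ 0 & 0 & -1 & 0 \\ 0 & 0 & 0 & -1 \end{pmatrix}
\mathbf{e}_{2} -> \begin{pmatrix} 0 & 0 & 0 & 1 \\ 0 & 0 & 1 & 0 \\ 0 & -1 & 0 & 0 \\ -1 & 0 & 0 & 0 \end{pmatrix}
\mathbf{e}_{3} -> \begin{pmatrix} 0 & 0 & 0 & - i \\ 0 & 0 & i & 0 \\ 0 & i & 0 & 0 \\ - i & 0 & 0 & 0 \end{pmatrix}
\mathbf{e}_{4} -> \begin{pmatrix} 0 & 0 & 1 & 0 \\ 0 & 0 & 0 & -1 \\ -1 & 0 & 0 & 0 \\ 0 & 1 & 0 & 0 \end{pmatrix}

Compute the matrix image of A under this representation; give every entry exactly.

M = (-\frac{8}{3})*1 + (\frac{7}{6})*rho(e_{2}) + (-\frac{5}{3})*rho(e_{4}), summed entrywise (1 is the identity matrix):
Answer: \begin{pmatrix} - \frac{8}{3} & 0 & - \frac{5}{3} & \frac{7}{6} \\ 0 & - \frac{8}{3} & \frac{7}{6} & \frac{5}{3} \\ \frac{5}{3} & - \frac{7}{6} & - \frac{8}{3} & 0 \\ - \frac{7}{6} & - \frac{5}{3} & 0 & - \frac{8}{3} \end{pmatrix}


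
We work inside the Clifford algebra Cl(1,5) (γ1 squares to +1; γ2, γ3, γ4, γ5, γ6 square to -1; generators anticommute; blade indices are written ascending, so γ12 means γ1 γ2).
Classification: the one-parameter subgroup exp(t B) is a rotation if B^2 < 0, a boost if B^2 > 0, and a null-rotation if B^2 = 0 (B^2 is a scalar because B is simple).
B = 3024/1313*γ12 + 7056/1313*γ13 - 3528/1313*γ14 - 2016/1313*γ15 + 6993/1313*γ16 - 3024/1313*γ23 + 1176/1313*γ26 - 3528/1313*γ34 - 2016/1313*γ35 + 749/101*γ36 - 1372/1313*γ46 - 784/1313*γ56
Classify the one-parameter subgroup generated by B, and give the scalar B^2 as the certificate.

B^2 term by term: the squares give (3024/1313)^2*(γ12)^2 + (7056/1313)^2*(γ13)^2 + (-3528/1313)^2*(γ14)^2 + (-2016/1313)^2*(γ15)^2 + (6993/1313)^2*(γ16)^2 + (-3024/1313)^2*(γ23)^2 + (1176/1313)^2*(γ26)^2 + (-3528/1313)^2*(γ34)^2 + (-2016/1313)^2*(γ35)^2 + (749/101)^2*(γ36)^2 + (-1372/1313)^2*(γ46)^2 + (-784/1313)^2*(γ56)^2 = 9144576/1723969*(+1) + 49787136/1723969*(+1) + 12446784/1723969*(+1) + 4064256/1723969*(+1) + 48902049/1723969*(+1) + 9144576/1723969*(-1) + 1382976/1723969*(-1) + 12446784/1723969*(-1) + 4064256/1723969*(-1) + 561001/10201*(-1) + 1882384/1723969*(-1) + 614656/1723969*(-1) = 0 (each basis 2-blade squares to minus the product of its generators' squares); cross terms between blades sharing an index anticommute and cancel; the commuting (index-disjoint) pairs give grade-4 terms 2*c*c'*(blade product), which cancel blade by blade — γ1234: -21337344/1723969 + 21337344/1723969 = 0; γ1235: -12192768/1723969 + 12192768/1723969 = 0; γ1236: 4529952/132613 - 16595712/1723969 - 42293664/1723969 = 0; γ1246: -8297856/1723969 + 8297856/1723969 = 0; γ1256: -4741632/1723969 + 4741632/1723969 = 0; γ1345: -14224896/1723969 + 14224896/1723969 = 0; γ1346: -19361664/1723969 + 5284944/132613 - 49342608/1723969 = 0; γ1356: -11063808/1723969 + 3019968/132613 - 28195776/1723969 = 0; γ1456: 5531904/1723969 - 5531904/1723969 = 0; γ2346: 8297856/1723969 - 8297856/1723969 = 0; γ2356: 4741632/1723969 - 4741632/1723969 = 0; γ3456: 5531904/1723969 - 5531904/1723969 = 0 — confirming B is simple. So B^2 = 0.
Answer: null-rotation, certificate B^2 = 0. One invariant decides it: the square 0 survives every conjugation, and its sign is exactly the classification.


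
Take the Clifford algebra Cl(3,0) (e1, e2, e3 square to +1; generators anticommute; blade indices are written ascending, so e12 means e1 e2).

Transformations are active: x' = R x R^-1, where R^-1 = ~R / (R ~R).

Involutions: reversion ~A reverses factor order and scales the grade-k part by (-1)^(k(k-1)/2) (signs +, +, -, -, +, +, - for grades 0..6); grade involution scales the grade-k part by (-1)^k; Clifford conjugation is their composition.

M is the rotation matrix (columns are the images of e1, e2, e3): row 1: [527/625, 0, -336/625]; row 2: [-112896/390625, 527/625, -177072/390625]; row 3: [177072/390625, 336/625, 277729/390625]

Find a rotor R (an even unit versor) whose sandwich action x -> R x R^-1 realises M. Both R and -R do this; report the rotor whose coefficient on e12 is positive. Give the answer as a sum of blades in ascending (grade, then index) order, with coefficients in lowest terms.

Method: write R = a + b12*e12 + b13*e13 + b23*e23 with a^2 + b12^2 + b13^2 + b23^2 = 1 (so R^-1 = ~R). Expanding the columns R e_j ~R gives tr M = 4a^2 - 1 and, from the antisymmetric part, M21 - M12 = -4a*b12, M13 - M31 = 4a*b13, M32 - M23 = -4a*b23.
Here tr M = 936479/390625, so a^2 = (1 + tr M)/4 = 331776/390625 and a = ±576/625. Taking a = 576/625: M21 - M12 = -112896/390625, M13 - M31 = -387072/390625, M32 - M23 = 387072/390625, giving b12 = 49/625, b13 = -168/625, b23 = -168/625, i.e. R = 576/625 + 49/625*e12 - 168/625*e13 - 168/625*e23.
Its e12 coefficient is already positive.
Answer: 576/625 + 49/625*e12 - 168/625*e13 - 168/625*e23. Recall the cover is two-to-one: with M of trace 936479/390625, both preimages act alike, and the stated e12 sign chooses the sheet.


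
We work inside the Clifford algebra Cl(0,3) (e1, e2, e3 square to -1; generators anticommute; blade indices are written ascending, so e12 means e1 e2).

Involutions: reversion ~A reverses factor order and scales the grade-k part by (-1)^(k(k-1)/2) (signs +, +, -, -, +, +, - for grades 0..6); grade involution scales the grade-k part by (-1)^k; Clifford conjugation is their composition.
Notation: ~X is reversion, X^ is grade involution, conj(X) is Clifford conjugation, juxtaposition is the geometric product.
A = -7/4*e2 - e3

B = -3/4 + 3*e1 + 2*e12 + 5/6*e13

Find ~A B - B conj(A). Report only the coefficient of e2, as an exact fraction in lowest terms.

first term: -13/3*e1 + 21/16*e2 + 3/4*e3 + 21/4*e12 + 3*e13 - 13/24*e123
second term: -13/3*e1 - 21/16*e2 - 3/4*e3 + 21/4*e12 + 3*e13 + 13/24*e123
Answer: 21/8


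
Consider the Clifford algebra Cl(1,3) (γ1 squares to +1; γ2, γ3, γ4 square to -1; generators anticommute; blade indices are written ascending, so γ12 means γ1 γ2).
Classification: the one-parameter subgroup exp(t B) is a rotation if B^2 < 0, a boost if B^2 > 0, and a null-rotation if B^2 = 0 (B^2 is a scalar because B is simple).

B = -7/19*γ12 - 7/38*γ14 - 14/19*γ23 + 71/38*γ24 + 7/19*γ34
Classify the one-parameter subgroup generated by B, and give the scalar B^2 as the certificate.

B^2 term by term: the squares give (-7/19)^2*(γ12)^2 + (-7/38)^2*(γ14)^2 + (-14/19)^2*(γ23)^2 + (71/38)^2*(γ24)^2 + (7/19)^2*(γ34)^2 = 49/361*(+1) + 49/1444*(+1) + 196/361*(-1) + 5041/1444*(-1) + 49/361*(-1) = -4 (each basis 2-blade squares to minus the product of its generators' squares); cross terms between blades sharing an index anticommute and cancel; the commuting (index-disjoint) pairs give grade-4 terms 2*c*c'*(blade product), which cancel blade by blade — γ1234: -98/361 + 98/361 = 0 — confirming B is simple. So B^2 = -4.
Answer: rotation, certificate B^2 = -4. Certificate logic: -4 is a conjugation-invariant scalar, so its sign fixes rotation versus boost versus null-rotation outright.


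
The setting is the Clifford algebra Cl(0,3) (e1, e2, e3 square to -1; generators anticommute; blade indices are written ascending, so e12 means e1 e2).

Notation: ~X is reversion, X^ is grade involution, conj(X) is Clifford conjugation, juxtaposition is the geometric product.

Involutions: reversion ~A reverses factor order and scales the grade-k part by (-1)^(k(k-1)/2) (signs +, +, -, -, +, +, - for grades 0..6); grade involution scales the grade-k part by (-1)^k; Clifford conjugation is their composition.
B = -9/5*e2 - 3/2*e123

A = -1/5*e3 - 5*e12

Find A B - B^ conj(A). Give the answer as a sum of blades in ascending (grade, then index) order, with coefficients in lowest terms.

first term: -9*e1 - 15/2*e3 - 3/10*e12 - 9/25*e23
second term: 9*e1 - 15/2*e3 - 3/10*e12 + 9/25*e23
Answer: -18*e1 - 18/25*e23


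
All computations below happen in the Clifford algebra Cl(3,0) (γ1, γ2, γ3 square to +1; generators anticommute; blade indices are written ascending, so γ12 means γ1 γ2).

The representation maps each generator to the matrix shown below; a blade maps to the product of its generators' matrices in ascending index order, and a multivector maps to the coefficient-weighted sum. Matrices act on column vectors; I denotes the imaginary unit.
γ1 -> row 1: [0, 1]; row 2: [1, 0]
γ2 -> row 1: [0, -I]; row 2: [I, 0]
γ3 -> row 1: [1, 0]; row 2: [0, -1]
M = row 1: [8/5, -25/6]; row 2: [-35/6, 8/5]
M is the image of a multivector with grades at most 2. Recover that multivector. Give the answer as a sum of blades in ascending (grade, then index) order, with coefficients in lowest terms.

Method: 1, rho(γ1), rho(γ2), rho(γ3) form a trace-orthogonal basis of the 2x2 complex matrices (tr(X Y) = 2 if X = Y, else 0), so M = m0*1 + m1*rho(γ1) + m2*rho(γ2) + m3*rho(γ3) with m0 = tr(M)/2 = 8/5, m1 = tr(M rho(γ1))/2 = -5, m2 = tr(M rho(γ2))/2 = 5*I/6, m3 = tr(M rho(γ3))/2 = 0.
Multiplying table entries, the bivector images are rho(γ12) = I*rho(γ3), rho(γ13) = -I*rho(γ2), rho(γ23) = I*rho(γ1); with real blade coefficients the real parts of m0..m3 are the coefficients of 1, γ1, γ2, γ3 and the imaginary parts give the bivectors (γ23: Im m1, γ13: -Im m2, γ12: Im m3).
Answer: 8/5 - 5*γ1 - 5/6*γ13


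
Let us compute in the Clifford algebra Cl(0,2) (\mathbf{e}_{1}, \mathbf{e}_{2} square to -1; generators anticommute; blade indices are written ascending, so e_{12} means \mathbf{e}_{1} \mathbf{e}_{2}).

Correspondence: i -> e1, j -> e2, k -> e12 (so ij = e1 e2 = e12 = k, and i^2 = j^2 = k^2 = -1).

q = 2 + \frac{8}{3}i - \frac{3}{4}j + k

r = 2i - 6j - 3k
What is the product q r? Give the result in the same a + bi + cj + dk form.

In blades: q = 2 + \frac{8}{3} e_{1} - \frac{3}{4} e_{2} + e_{12}, r = 2 e_{1} - 6 e_{2} - 3 e_{12}.
Distribute q over r term by term (generator squares from the signature, products reordered to ascending indices): (2)*r = 4 e_{1} - 12 e_{2} - 6 e_{12}; (\frac{8}{3} e_{1})*r = -\frac{16}{3} + 8 e_{2} - 16 e_{12}; (-\frac{3}{4} e_{2})*r = -\frac{9}{2} + \frac{9}{4} e_{1} + \frac{3}{2} e_{12}; (e_{12})*r = 3 + 6 e_{1} + 2 e_{2}.
Sum: -\frac{41}{6} + \frac{49}{4} e_{1} - 2 e_{2} - \frac{41}{2} e_{12}; translating back through the correspondence:
Answer: -\frac{41}{6} + \frac{49}{4}i - 2j - \frac{41}{2}k


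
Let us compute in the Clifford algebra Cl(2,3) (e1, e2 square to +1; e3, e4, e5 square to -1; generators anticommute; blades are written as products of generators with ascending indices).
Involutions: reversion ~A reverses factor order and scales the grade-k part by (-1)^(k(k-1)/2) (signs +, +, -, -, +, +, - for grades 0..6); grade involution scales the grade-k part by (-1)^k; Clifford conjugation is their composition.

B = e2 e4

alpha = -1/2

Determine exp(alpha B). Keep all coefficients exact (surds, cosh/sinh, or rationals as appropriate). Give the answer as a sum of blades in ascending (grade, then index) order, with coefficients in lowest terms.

B^2 = (1)^2*(e2 e4)^2 = 1*(+1) = 1 (a basis 2-blade squares to minus the product of its generators' squares).
B^2 = 1 — since the square is positive, the closed form is hyperbolic: l = 1, alpha*l = -1/2, so exp(alpha B) = cosh(-1/2) + (sinh(-1/2)/1)*B = cosh(1/2) + (-sinh(1/2))*B.
Answer: cosh(1/2) - sinh(1/2)*e2 e4


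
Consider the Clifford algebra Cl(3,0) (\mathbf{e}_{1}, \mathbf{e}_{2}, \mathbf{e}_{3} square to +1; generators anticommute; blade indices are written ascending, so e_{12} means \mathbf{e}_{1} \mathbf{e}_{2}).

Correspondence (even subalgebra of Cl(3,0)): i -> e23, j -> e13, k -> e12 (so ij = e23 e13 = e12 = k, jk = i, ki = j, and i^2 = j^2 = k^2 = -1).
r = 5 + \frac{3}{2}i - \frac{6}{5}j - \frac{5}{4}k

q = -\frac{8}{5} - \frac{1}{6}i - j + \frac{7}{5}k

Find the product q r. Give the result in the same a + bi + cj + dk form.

In blades: q = -\frac{8}{5} + \frac{7}{5} e_{12} - e_{13} - \frac{1}{6} e_{23}, r = 5 - \frac{5}{4} e_{12} - \frac{6}{5} e_{13} + \frac{3}{2} e_{23}.
Distribute q over r term by term (generator squares from the signature, products reordered to ascending indices): (-\frac{8}{5})*r = -8 + 2 e_{12} + \frac{48}{25} e_{13} - \frac{12}{5} e_{23}; (\frac{7}{5} e_{12})*r = \frac{7}{4} + 7 e_{12} + \frac{21}{10} e_{13} + \frac{42}{25} e_{23}; (-e_{13})*r = -\frac{6}{5} + \frac{3}{2} e_{12} - 5 e_{13} + \frac{5}{4} e_{23}; (-\frac{1}{6} e_{23})*r = \frac{1}{4} + \frac{1}{5} e_{12} - \frac{5}{24} e_{13} - \frac{5}{6} e_{23}.
Sum: -\frac{36}{5} + \frac{107}{10} e_{12} - \frac{713}{600} e_{13} - \frac{91}{300} e_{23}; translating back through the correspondence:
Answer: -\frac{36}{5} - \frac{91}{300}i - \frac{713}{600}j + \frac{107}{10}k


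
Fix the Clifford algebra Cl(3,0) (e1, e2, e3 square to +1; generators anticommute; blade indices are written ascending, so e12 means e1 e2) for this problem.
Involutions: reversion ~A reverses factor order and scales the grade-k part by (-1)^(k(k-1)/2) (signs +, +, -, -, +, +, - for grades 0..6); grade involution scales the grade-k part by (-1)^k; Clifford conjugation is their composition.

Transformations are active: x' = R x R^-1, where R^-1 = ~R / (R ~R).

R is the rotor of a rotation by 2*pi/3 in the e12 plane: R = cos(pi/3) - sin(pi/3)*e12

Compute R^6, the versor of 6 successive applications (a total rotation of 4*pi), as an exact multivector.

Rotor phase runs at HALF the rotation angle; powers of one rotor simply add phase, so after 6 steps in e12 the phase is 6*pi/3 = 2*pi and R^6 = cos(2*pi) - sin(2*pi)*e12.
cos(2*pi) = 1 and sin(2*pi) = 0, so R^6 = 1. The total rotation 4*pi is 2 full turns, so every vector returns to itself, yet the rotor is +1, back on the identity sheet (an even number of 2*pi turns).
Answer: 1


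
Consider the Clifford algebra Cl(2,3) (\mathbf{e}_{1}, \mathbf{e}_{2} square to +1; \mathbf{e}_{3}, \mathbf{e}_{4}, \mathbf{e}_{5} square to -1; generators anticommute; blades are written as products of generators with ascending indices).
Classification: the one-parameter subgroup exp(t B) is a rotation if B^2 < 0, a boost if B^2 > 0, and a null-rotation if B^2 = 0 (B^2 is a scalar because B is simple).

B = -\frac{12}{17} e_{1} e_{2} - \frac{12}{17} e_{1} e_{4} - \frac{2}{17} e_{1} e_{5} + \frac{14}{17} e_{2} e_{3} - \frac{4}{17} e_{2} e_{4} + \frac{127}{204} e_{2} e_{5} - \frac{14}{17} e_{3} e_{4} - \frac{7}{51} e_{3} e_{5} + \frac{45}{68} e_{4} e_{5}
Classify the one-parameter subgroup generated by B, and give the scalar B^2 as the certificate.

B^2 term by term: the squares give (-\frac{12}{17})^2*(e_{1} e_{2})^2 + (-\frac{12}{17})^2*(e_{1} e_{4})^2 + (-\frac{2}{17})^2*(e_{1} e_{5})^2 + (\frac{14}{17})^2*(e_{2} e_{3})^2 + (-\frac{4}{17})^2*(e_{2} e_{4})^2 + (\frac{127}{204})^2*(e_{2} e_{5})^2 + (-\frac{14}{17})^2*(e_{3} e_{4})^2 + (-\frac{7}{51})^2*(e_{3} e_{5})^2 + (\frac{45}{68})^2*(e_{4} e_{5})^2 = \frac{144}{289}*(-1) + \frac{144}{289}*(+1) + \frac{4}{289}*(+1) + \frac{196}{289}*(+1) + \frac{16}{289}*(+1) + \frac{16129}{41616}*(+1) + \frac{196}{289}*(-1) + \frac{49}{2601}*(-1) + \frac{2025}{4624}*(-1) = 0 (each basis 2-blade squares to minus the product of its generators' squares); cross terms between blades sharing an index anticommute and cancel; the commuting (index-disjoint) pairs give grade-4 terms 2*c*c'*(blade product), which cancel blade by blade — e_{1} e_{2} e_{3} e_{4}: \frac{336}{289} - \frac{336}{289} = 0; e_{1} e_{2} e_{3} e_{5}: \frac{56}{289} - \frac{56}{289} = 0; e_{1} e_{2} e_{4} e_{5}: -\frac{270}{289} + \frac{254}{289} + \frac{16}{289} = 0; e_{1} e_{3} e_{4} e_{5}: -\frac{56}{289} + \frac{56}{289} = 0; e_{2} e_{3} e_{4} e_{5}: \frac{315}{289} - \frac{56}{867} - \frac{889}{867} = 0 — confirming B is simple. So B^2 = 0.
Answer: null-rotation, certificate B^2 = 0. Check the certificate: B^2 = 0, and that sign is decisive whatever form B takes.


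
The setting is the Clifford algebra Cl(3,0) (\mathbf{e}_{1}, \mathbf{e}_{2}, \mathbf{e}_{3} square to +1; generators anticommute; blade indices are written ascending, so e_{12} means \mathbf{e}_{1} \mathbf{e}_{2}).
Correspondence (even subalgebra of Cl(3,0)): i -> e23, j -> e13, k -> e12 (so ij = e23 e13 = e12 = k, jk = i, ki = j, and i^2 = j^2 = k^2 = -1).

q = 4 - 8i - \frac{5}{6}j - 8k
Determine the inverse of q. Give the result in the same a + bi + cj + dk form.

In blades: q = 4 - 8 e_{12} - \frac{5}{6} e_{13} - 8 e_{23}.
With qbar = 4 + 8 e_{12} + \frac{5}{6} e_{13} + 8 e_{23} (scalar fixed, mapped units negated), q qbar = \frac{5209}{36} (the sum of squared coefficients), so q^-1 = qbar / (\frac{5209}{36}) = \frac{144}{5209} + \frac{288}{5209} e_{12} + \frac{30}{5209} e_{13} + \frac{288}{5209} e_{23}; translating back:
Answer: \frac{144}{5209} + \frac{288}{5209}i + \frac{30}{5209}j + \frac{288}{5209}k


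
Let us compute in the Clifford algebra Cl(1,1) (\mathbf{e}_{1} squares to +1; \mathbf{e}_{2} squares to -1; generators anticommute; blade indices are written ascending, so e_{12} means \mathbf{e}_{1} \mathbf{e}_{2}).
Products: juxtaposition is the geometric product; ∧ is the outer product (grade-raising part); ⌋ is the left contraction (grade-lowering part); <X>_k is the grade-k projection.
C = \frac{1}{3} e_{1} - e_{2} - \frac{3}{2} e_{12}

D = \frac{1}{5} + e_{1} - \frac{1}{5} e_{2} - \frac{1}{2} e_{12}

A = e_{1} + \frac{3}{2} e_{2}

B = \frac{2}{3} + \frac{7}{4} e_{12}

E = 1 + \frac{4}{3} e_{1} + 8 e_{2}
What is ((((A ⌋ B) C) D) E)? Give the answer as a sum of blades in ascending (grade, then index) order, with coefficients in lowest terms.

step 1: \frac{21}{8} e_{1} + \frac{7}{4} e_{2}
step 2: \frac{21}{8} - \frac{21}{8} e_{1} - \frac{63}{16} e_{2} - \frac{77}{24} e_{12}
step 3: -\frac{77}{60} + \frac{329}{96} e_{1} + \frac{77}{24} e_{2} + \frac{301}{120} e_{12}
step 4: -\frac{8057}{360} - \frac{5285}{288} e_{1} - \frac{749}{72} e_{2} + \frac{9233}{360} e_{12}
Answer: -\frac{8057}{360} - \frac{5285}{288} e_{1} - \frac{749}{72} e_{2} + \frac{9233}{360} e_{12}


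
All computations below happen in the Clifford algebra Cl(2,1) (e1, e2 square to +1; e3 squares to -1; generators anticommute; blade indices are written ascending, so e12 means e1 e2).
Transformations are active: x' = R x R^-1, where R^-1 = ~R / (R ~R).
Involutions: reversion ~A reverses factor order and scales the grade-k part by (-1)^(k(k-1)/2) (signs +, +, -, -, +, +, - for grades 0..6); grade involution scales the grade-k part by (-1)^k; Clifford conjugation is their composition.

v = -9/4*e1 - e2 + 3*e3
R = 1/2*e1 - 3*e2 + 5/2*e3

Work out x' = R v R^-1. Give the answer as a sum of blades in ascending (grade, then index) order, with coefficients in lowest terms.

~R = 1/2*e1 - 3*e2 + 5/2*e3, and R ~R = 3, so R^-1 = ~R / (3).
R v = -45/8 - 29/4*e12 + 57/8*e13 - 13/2*e23
Answer: 3/8*e1 + 49/4*e2 - 99/8*e3


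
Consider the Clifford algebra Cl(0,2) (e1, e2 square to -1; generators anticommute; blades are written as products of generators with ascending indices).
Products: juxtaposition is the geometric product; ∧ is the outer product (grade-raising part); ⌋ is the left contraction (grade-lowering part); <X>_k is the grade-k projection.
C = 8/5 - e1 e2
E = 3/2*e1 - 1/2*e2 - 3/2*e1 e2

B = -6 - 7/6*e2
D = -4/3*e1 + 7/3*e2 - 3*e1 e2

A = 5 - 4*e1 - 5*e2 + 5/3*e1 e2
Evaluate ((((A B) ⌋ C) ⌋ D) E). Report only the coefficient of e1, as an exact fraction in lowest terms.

step 1: -215/6 + 467/18*e1 + 145/6*e2 - 16/3*e1 e2
step 2: -188/3 - 145/6*e1 + 467/18*e2 + 215/6*e1 e2
step 3: 398/27 + 103/18*e1 - 3937/18*e2 + 188*e1 e2
step 4: 2953/18 + 15991/36*e1 + 30587/108*e2 + 2728/9*e1 e2
Answer: 15991/36


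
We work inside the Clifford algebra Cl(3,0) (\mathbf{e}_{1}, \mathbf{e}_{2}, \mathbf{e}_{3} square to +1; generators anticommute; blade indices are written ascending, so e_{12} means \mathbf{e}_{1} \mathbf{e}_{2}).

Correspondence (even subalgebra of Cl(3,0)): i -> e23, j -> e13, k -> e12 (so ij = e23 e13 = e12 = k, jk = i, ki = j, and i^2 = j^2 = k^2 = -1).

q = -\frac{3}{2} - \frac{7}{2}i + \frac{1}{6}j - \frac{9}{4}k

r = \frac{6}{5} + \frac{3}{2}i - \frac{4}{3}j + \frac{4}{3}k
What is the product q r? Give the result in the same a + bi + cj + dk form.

In blades: q = -\frac{3}{2} - \frac{9}{4} e_{12} + \frac{1}{6} e_{13} - \frac{7}{2} e_{23}, r = \frac{6}{5} + \frac{4}{3} e_{12} - \frac{4}{3} e_{13} + \frac{3}{2} e_{23}.
Distribute q over r term by term (generator squares from the signature, products reordered to ascending indices): (-\frac{3}{2})*r = -\frac{9}{5} - 2 e_{12} + 2 e_{13} - \frac{9}{4} e_{23}; (-\frac{9}{4} e_{12})*r = 3 - \frac{27}{10} e_{12} - \frac{27}{8} e_{13} - 3 e_{23}; (\frac{1}{6} e_{13})*r = \frac{2}{9} - \frac{1}{4} e_{12} + \frac{1}{5} e_{13} + \frac{2}{9} e_{23}; (-\frac{7}{2} e_{23})*r = \frac{21}{4} + \frac{14}{3} e_{12} + \frac{14}{3} e_{13} - \frac{21}{5} e_{23}.
Sum: \frac{1201}{180} - \frac{17}{60} e_{12} + \frac{419}{120} e_{13} - \frac{1661}{180} e_{23}; translating back through the correspondence:
Answer: \frac{1201}{180} - \frac{1661}{180}i + \frac{419}{120}j - \frac{17}{60}k


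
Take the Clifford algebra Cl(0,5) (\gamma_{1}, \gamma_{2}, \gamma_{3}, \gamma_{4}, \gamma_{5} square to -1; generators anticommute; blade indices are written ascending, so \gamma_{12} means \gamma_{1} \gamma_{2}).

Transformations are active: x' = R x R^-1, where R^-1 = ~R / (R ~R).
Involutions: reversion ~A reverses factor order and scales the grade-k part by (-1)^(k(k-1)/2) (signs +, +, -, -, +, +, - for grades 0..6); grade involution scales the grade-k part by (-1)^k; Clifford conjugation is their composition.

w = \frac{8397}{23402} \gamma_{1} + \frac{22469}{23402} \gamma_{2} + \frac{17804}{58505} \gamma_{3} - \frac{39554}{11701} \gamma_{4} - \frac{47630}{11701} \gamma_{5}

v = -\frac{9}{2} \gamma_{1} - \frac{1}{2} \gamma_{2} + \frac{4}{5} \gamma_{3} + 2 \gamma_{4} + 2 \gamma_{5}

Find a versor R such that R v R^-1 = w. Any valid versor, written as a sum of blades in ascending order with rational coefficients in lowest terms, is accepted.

Since q(v) = q(w) = -\frac{1457}{50}, the sum R = v + w = -\frac{48456}{11701} \gamma_{1} + \frac{5384}{11701} \gamma_{2} + \frac{64608}{58505} \gamma_{3} - \frac{16152}{11701} \gamma_{4} - \frac{24228}{11701} \gamma_{5} does the job whenever invertible.
Answer: -\frac{48456}{11701} \gamma_{1} + \frac{5384}{11701} \gamma_{2} + \frac{64608}{58505} \gamma_{3} - \frac{16152}{11701} \gamma_{4} - \frac{24228}{11701} \gamma_{5}


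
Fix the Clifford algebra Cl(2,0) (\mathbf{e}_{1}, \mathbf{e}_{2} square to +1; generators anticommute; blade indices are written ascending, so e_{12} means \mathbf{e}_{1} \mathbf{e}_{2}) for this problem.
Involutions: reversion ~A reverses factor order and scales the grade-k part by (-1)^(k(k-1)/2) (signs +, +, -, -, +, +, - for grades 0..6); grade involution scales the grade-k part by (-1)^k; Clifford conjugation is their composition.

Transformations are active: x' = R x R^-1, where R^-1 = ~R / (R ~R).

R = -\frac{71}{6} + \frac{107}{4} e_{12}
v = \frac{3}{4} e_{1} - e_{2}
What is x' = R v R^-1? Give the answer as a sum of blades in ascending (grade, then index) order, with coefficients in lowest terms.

~R = -\frac{71}{6} - \frac{107}{4} e_{12}, and R ~R = \frac{123205}{144}, so R^-1 = ~R / (\frac{123205}{144}).
R v = -\frac{285}{8} e_{1} - \frac{395}{48} e_{2}
Answer: \frac{23205}{98564} e_{1} + \frac{30250}{24641} e_{2}


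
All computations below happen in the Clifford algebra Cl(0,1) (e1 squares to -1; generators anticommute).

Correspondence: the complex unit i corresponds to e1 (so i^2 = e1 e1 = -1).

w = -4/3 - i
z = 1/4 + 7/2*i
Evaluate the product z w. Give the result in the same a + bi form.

In blades: z = 1/4 + 7/2*e1, w = -4/3 - e1.
Distribute z over w term by term (generator squares from the signature, products reordered to ascending indices): (1/4)*w = -1/3 - 1/4*e1; (7/2*e1)*w = 7/2 - 14/3*e1.
Sum: 19/6 - 59/12*e1; translating back through the correspondence:
Answer: 19/6 - 59/12*i


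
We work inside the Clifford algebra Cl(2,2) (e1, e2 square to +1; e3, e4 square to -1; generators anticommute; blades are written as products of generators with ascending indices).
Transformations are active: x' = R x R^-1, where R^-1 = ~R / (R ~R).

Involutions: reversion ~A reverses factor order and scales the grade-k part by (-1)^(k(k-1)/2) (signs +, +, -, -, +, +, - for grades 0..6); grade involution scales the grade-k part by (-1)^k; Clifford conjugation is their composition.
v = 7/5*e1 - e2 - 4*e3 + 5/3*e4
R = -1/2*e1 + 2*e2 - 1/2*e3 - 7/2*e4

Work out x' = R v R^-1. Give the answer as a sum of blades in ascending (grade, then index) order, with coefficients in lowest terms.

~R = -1/2*e1 + 2*e2 - 1/2*e3 - 7/2*e4, and R ~R = -33/4, so R^-1 = ~R / (-33/4).
R v = 17/15 - 23/10*e1 e2 + 27/10*e1 e3 + 61/15*e1 e4 - 17/2*e2 e3 - 1/6*e2 e4 - 89/6*e3 e4
Answer: -125/99*e1 + 223/495*e2 + 2048/495*e3 - 349/495*e4


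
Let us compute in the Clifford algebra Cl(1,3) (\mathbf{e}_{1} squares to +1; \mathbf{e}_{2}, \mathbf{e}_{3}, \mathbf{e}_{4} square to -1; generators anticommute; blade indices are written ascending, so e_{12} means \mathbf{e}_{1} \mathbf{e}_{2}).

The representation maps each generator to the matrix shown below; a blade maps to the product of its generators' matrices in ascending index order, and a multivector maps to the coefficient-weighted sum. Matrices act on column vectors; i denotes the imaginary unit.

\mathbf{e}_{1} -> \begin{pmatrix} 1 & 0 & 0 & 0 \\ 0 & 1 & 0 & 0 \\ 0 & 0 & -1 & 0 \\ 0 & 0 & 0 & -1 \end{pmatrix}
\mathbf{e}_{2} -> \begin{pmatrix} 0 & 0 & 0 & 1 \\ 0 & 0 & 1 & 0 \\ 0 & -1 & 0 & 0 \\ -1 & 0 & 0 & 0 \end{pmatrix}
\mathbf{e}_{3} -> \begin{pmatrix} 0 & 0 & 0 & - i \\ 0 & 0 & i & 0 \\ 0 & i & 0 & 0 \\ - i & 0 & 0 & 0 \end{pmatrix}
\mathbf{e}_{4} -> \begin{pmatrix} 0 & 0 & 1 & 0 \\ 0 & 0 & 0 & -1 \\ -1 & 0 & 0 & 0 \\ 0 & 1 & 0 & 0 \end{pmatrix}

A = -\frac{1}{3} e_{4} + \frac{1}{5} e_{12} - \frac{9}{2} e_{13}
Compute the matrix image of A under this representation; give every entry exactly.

Bivector images (products of the table entries): rho(e_{12}) = rho(\mathbf{e}_{1})rho(\mathbf{e}_{2}) = \begin{pmatrix} 0 & 0 & 0 & 1 \\ 0 & 0 & 1 & 0 \\ 0 & 1 & 0 & 0 \\ 1 & 0 & 0 & 0 \end{pmatrix}; rho(e_{13}) = rho(\mathbf{e}_{1})rho(\mathbf{e}_{3}) = \begin{pmatrix} 0 & 0 & 0 & - i \\ 0 & 0 & i & 0 \\ 0 & - i & 0 & 0 \\ i & 0 & 0 & 0 \end{pmatrix}.
M = (-\frac{1}{3})*rho(e_{4}) + (\frac{1}{5})*rho(e_{12}) + (-\frac{9}{2})*rho(e_{13}), summed entrywise:
Answer: \begin{pmatrix} 0 & 0 & - \frac{1}{3} & \frac{1}{5} + \frac{9 i}{2} \\ 0 & 0 & \frac{1}{5} - \frac{9 i}{2} & \frac{1}{3} \\ \frac{1}{3} & \frac{1}{5} + \frac{9 i}{2} & 0 & 0 \\ \frac{1}{5} - \frac{9 i}{2} & - \frac{1}{3} & 0 & 0 \end{pmatrix}


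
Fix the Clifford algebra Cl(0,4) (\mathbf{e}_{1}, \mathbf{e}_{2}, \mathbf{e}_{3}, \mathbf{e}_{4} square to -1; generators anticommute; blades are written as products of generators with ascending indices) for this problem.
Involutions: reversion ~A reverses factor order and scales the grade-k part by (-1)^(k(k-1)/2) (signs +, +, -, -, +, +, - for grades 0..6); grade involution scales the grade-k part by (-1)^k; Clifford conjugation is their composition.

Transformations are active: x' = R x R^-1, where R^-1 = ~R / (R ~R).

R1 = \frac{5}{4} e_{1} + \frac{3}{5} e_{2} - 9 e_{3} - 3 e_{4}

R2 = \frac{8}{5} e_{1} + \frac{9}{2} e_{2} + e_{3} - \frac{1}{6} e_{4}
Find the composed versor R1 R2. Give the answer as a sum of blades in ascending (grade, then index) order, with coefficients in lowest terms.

Distribute over the terms of R1 (each basis-blade product reordered to ascending indices, repeated generators contracted through their squares):
(\frac{5}{4} e_{1}) R2 = -2 + \frac{45}{8} e_{1} e_{2} + \frac{5}{4} e_{1} e_{3} - \frac{5}{24} e_{1} e_{4}
(\frac{3}{5} e_{2}) R2 = -\frac{27}{10} - \frac{24}{25} e_{1} e_{2} + \frac{3}{5} e_{2} e_{3} - \frac{1}{10} e_{2} e_{4}
(-9 e_{3}) R2 = 9 + \frac{72}{5} e_{1} e_{3} + \frac{81}{2} e_{2} e_{3} + \frac{3}{2} e_{3} e_{4}
(-3 e_{4}) R2 = -\frac{1}{2} + \frac{24}{5} e_{1} e_{4} + \frac{27}{2} e_{2} e_{4} + 3 e_{3} e_{4}
Summing the partial products and collecting blades:
Answer: \frac{19}{5} + \frac{933}{200} e_{1} e_{2} + \frac{313}{20} e_{1} e_{3} + \frac{551}{120} e_{1} e_{4} + \frac{411}{10} e_{2} e_{3} + \frac{67}{5} e_{2} e_{4} + \frac{9}{2} e_{3} e_{4}


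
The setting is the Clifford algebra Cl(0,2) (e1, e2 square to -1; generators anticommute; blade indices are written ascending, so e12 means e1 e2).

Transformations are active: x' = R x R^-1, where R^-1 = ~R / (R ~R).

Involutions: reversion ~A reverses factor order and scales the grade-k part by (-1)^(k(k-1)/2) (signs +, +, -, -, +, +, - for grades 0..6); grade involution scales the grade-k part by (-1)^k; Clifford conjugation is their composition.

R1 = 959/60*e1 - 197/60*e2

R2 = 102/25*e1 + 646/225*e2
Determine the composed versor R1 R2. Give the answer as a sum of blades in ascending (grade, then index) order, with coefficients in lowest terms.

Distribute over the terms of R1 (each basis-blade product reordered to ascending indices, repeated generators contracted through their squares):
(959/60*e1) R2 = -16303/250 + 309757/6750*e12
(-197/60*e2) R2 = 63631/6750 + 3349/250*e12
Summing the partial products and collecting blades:
Answer: -7531/135 + 40018/675*e12


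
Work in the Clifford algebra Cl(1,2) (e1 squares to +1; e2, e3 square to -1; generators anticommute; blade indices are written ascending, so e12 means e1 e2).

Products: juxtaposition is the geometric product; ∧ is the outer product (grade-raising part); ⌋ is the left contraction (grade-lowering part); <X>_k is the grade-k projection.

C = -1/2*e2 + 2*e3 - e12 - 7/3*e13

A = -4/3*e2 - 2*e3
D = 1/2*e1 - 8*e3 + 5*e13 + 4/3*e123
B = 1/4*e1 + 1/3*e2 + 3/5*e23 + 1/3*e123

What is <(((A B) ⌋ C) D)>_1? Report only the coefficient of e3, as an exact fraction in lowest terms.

step 1: 4/9 - 6/5*e2 + 4/5*e3 + e12 + 1/18*e13 + 2/3*e23
step 2: -899/270 - 2/3*e1 - 2/9*e2 + 8/9*e3 - 4/9*e12 - 28/27*e13
step 3: 43/27 - 331/60*e1 + 130/81*e2 + 3136/135*e3 - 29/27*e12 - 217/18*e13 + 28/9*e23 + 92/405*e123
step 4: -331/60*e1 + 130/81*e2 + 3136/135*e3
Answer: 3136/135
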